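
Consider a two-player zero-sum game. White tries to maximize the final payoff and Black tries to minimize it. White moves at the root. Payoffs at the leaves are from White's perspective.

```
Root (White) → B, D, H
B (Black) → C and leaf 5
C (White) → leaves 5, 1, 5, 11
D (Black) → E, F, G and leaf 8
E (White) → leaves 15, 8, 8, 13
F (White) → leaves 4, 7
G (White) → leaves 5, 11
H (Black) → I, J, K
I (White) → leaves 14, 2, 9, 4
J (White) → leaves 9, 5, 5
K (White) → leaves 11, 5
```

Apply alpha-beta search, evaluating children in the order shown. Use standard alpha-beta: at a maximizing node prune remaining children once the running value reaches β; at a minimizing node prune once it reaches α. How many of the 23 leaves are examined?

22

C [α=-∞,β=+∞]: v=11
B [α=-∞,β=+∞]: v=5
E [α=5,β=+∞]: v=15
F [α=5,β=15]: v=7
G [α=5,β=7]: v=11
D [α=5,β=+∞]: v=7
I [α=7,β=+∞]: v=14
J [α=7,β=14]: v=9
K [α=7,β=9]: v=11 after child 1 ≥ β → β-cutoff, skip 1
H [α=7,β=+∞]: v=9
Root [α=-∞,β=+∞]: v=9
Leaves evaluated: 22 of 23.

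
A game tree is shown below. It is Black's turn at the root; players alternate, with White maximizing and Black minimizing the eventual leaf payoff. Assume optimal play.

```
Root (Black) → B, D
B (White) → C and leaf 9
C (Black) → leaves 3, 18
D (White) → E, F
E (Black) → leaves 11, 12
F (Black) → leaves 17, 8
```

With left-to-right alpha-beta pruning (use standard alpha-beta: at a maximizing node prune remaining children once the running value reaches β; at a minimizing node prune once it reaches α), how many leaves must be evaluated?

5

C [α=-∞,β=+∞]: v=3
B [α=-∞,β=+∞]: v=9
E [α=-∞,β=9]: v=11
D [α=-∞,β=9]: v=11 after child 1 ≥ β → β-cutoff, skip 1
Root [α=-∞,β=+∞]: v=9
Leaves evaluated: 5 of 7.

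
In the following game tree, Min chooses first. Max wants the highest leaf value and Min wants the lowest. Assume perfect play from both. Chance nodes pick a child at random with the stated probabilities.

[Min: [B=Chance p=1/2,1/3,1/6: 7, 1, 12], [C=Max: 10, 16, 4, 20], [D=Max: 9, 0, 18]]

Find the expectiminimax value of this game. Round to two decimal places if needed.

5.83

B (Chance): 1/2·7 + 1/3·1 + 1/6·12 = 5.83
C (Max): max(10, 16, 4, 20) = 20
D (Max): max(9, 0, 18) = 18
Root (Min): min(5.83, 20, 18) = 5.83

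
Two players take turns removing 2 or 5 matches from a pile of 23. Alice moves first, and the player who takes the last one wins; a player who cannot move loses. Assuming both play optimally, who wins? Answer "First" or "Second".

W/L table (W = player to move can force a win):
i:   0  1  2  3  4  5  6  7  8  9 10 11 12 13 14 15 16 17 18 19 20 21 22 23
     L  L  W  W  L  W  W  L  L  W  W  L  W  W  L  L  W  W  L  W  W  L  L  W
Position 23 is W, so the first player wins.

First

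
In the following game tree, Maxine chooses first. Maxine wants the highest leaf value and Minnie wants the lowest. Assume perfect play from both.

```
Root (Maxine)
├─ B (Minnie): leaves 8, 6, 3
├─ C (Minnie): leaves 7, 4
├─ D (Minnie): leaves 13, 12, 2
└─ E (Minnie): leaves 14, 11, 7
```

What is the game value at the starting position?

B (Minnie): min(8, 6, 3) = 3
C (Minnie): min(7, 4) = 4
D (Minnie): min(13, 12, 2) = 2
E (Minnie): min(14, 11, 7) = 7
Root (Maxine): max(3, 4, 2, 7) = 7

7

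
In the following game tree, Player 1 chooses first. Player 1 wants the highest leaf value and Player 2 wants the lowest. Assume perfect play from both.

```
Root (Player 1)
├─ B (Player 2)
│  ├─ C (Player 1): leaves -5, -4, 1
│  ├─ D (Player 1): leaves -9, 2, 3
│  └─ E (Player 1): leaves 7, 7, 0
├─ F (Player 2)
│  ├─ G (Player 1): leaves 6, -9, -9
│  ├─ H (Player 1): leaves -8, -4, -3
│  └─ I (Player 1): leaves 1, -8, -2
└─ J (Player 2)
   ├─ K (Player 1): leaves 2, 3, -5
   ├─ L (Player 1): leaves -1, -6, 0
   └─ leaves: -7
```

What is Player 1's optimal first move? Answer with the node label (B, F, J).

C (Player 1): max(-5, -4, 1) = 1
D (Player 1): max(-9, 2, 3) = 3
E (Player 1): max(7, 7, 0) = 7
B (Player 2): min(1, 3, 7) = 1
G (Player 1): max(6, -9, -9) = 6
H (Player 1): max(-8, -4, -3) = -3
I (Player 1): max(1, -8, -2) = 1
F (Player 2): min(6, -3, 1) = -3
K (Player 1): max(2, 3, -5) = 3
L (Player 1): max(-1, -6, 0) = 0
J (Player 2): min(3, 0, -7) = -7
Root (Player 1): max(1, -3, -7) = 1
Player 1 picks the child with the highest value: B (value 1).

B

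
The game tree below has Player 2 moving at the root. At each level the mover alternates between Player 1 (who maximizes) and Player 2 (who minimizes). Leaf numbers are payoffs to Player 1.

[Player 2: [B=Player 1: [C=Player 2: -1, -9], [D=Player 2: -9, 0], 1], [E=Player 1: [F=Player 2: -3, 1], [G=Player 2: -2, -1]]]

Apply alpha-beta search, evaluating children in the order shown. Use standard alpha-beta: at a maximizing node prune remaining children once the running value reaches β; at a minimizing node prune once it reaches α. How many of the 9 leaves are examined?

8

C [α=-∞,β=+∞]: v=-9
D [α=-9,β=+∞]: v=-9 after child 1 ≤ α → α-cutoff, skip 1
B [α=-∞,β=+∞]: v=1
F [α=-∞,β=1]: v=-3
G [α=-3,β=1]: v=-2
E [α=-∞,β=1]: v=-2
Root [α=-∞,β=+∞]: v=-2
Leaves evaluated: 8 of 9.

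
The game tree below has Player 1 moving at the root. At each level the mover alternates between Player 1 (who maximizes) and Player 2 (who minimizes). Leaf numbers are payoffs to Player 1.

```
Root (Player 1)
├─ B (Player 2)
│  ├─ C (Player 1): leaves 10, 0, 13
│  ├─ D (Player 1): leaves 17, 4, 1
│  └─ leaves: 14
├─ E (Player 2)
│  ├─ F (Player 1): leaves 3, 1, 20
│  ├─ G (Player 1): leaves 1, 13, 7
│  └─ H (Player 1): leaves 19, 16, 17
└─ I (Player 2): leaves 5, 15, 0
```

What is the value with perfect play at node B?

13

C: max(10, 0, 13) = 13
D: max(17, 4, 1) = 17
B: min(13, 17, 14) = 13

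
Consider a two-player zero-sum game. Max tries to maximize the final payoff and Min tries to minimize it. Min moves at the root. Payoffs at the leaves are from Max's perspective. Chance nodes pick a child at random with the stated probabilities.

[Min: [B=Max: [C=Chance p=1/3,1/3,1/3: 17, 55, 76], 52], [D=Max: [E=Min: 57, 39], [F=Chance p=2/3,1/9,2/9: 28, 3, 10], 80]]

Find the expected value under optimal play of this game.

52

C (Chance): 1/3·17 + 1/3·55 + 1/3·76 = 49.33
B (Max): max(49.33, 52) = 52
E (Min): min(57, 39) = 39
F (Chance): 2/3·28 + 1/9·3 + 2/9·10 = 21.22
D (Max): max(39, 21.22, 80) = 80
Root (Min): min(52, 80) = 52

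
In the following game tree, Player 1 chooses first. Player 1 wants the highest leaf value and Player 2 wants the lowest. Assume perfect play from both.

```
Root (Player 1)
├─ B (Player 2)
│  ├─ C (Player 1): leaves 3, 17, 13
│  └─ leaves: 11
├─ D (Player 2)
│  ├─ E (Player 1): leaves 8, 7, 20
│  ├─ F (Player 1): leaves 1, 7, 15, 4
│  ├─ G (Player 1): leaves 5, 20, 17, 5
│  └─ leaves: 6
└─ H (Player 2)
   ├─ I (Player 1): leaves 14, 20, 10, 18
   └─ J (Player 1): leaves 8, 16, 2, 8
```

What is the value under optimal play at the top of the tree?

C (Player 1): max(3, 17, 13) = 17
B (Player 2): min(17, 11) = 11
E (Player 1): max(8, 7, 20) = 20
F (Player 1): max(1, 7, 15, 4) = 15
G (Player 1): max(5, 20, 17, 5) = 20
D (Player 2): min(20, 15, 20, 6) = 6
I (Player 1): max(14, 20, 10, 18) = 20
J (Player 1): max(8, 16, 2, 8) = 16
H (Player 2): min(20, 16) = 16
Root (Player 1): max(11, 6, 16) = 16

16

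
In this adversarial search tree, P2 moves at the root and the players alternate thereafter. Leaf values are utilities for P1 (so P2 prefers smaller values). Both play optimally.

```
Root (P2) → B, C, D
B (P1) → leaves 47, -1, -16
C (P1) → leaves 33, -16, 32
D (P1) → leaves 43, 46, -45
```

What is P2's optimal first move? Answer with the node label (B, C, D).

C

B (P1): max(47, -1, -16) = 47
C (P1): max(33, -16, 32) = 33
D (P1): max(43, 46, -45) = 46
Root (P2): min(47, 33, 46) = 33
P2 picks the child with the lowest value: C (value 33).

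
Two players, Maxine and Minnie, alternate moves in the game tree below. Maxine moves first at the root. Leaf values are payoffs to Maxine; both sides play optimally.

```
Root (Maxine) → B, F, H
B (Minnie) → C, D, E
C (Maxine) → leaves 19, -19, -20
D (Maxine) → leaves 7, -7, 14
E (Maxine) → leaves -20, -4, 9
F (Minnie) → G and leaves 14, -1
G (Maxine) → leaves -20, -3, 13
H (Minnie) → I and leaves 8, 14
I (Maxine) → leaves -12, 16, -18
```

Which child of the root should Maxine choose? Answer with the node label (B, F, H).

B

C (Maxine): max(19, -19, -20) = 19
D (Maxine): max(7, -7, 14) = 14
E (Maxine): max(-20, -4, 9) = 9
B (Minnie): min(19, 14, 9) = 9
G (Maxine): max(-20, -3, 13) = 13
F (Minnie): min(13, 14, -1) = -1
I (Maxine): max(-12, 16, -18) = 16
H (Minnie): min(16, 8, 14) = 8
Root (Maxine): max(9, -1, 8) = 9
Maxine picks the child with the highest value: B (value 9).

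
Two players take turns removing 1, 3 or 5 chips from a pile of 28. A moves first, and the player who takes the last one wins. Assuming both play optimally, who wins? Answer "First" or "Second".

Compute winning (W) and losing (L) positions by backward induction:
i:   0  1  2  3  4  5  6  7  8  9 10 11 12 13 14 15 16 17 18 19 20 21 22 23 24 25 26 27 28
     L  W  L  W  L  W  L  W  L  W  L  W  L  W  L  W  L  W  L  W  L  W  L  W  L  W  L  W  L
Position 28 is L, so the second player wins.

Second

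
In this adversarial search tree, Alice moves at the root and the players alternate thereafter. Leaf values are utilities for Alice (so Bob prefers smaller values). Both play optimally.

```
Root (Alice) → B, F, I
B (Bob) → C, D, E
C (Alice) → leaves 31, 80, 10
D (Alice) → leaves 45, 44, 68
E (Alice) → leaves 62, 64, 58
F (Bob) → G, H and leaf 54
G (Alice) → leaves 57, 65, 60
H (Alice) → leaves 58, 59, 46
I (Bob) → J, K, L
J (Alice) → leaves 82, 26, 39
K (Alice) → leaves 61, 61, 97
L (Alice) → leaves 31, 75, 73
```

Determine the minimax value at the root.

75

C (Alice): max(31, 80, 10) = 80
D (Alice): max(45, 44, 68) = 68
E (Alice): max(62, 64, 58) = 64
B (Bob): min(80, 68, 64) = 64
G (Alice): max(57, 65, 60) = 65
H (Alice): max(58, 59, 46) = 59
F (Bob): min(65, 59, 54) = 54
J (Alice): max(82, 26, 39) = 82
K (Alice): max(61, 61, 97) = 97
L (Alice): max(31, 75, 73) = 75
I (Bob): min(82, 97, 75) = 75
Root (Alice): max(64, 54, 75) = 75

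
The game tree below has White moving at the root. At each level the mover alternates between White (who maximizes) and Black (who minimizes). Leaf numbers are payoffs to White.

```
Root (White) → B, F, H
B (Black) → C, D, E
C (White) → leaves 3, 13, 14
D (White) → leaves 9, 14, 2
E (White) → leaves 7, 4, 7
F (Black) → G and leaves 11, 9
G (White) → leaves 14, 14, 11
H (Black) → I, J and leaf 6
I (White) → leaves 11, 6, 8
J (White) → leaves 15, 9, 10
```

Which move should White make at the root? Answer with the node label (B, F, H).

F

C (White): max(3, 13, 14) = 14
D (White): max(9, 14, 2) = 14
E (White): max(7, 4, 7) = 7
B (Black): min(14, 14, 7) = 7
G (White): max(14, 14, 11) = 14
F (Black): min(14, 11, 9) = 9
I (White): max(11, 6, 8) = 11
J (White): max(15, 9, 10) = 15
H (Black): min(11, 15, 6) = 6
Root (White): max(7, 9, 6) = 9
White picks the child with the highest value: F (value 9).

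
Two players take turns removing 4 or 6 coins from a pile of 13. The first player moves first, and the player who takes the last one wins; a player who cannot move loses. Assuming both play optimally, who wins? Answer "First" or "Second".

Second

i:   0  1  2  3  4  5  6  7  8  9 10 11 12 13
     L  L  L  L  W  W  W  W  W  W  L  L  L  L
Position 13 is L, so the second player wins.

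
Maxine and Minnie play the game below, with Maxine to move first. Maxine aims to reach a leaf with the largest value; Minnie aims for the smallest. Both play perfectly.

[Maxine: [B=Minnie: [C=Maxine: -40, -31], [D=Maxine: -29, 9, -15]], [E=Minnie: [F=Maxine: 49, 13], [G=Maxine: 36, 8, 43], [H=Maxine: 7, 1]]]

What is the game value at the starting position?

C (Maxine): max(-40, -31) = -31
D (Maxine): max(-29, 9, -15) = 9
B (Minnie): min(-31, 9) = -31
F (Maxine): max(49, 13) = 49
G (Maxine): max(36, 8, 43) = 43
H (Maxine): max(7, 1) = 7
E (Minnie): min(49, 43, 7) = 7
Root (Maxine): max(-31, 7) = 7

7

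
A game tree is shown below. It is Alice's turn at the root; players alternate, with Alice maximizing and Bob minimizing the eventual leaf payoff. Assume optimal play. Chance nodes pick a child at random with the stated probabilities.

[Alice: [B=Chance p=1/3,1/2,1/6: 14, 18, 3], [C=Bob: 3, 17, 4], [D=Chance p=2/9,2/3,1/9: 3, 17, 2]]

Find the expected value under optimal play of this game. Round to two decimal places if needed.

B (Chance): 1/3·14 + 1/2·18 + 1/6·3 = 14.17
C (Bob): min(3, 17, 4) = 3
D (Chance): 2/9·3 + 2/3·17 + 1/9·2 = 12.22
Root (Alice): max(14.17, 3, 12.22) = 14.17

14.17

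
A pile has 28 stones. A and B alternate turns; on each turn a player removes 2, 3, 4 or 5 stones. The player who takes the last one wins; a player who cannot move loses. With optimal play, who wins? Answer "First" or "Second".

Second

Mark each pile size as W (mover wins) or L (mover loses):
i:   0  1  2  3  4  5  6  7  8  9 10 11 12 13 14 15 16 17 18 19 20 21 22 23 24 25 26 27 28
     L  L  W  W  W  W  W  L  L  W  W  W  W  W  L  L  W  W  W  W  W  L  L  W  W  W  W  W  L
Position 28 is L, so the second player wins.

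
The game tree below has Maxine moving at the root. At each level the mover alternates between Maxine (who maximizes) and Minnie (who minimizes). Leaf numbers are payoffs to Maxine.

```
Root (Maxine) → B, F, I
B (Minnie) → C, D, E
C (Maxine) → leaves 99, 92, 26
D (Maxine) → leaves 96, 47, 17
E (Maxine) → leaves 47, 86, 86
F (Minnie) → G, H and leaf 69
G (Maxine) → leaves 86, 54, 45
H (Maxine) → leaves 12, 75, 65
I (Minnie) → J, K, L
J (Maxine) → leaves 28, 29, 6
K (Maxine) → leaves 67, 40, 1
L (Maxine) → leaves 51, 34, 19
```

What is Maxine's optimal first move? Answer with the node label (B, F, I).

C (Maxine): max(99, 92, 26) = 99
D (Maxine): max(96, 47, 17) = 96
E (Maxine): max(47, 86, 86) = 86
B (Minnie): min(99, 96, 86) = 86
G (Maxine): max(86, 54, 45) = 86
H (Maxine): max(12, 75, 65) = 75
F (Minnie): min(86, 75, 69) = 69
J (Maxine): max(28, 29, 6) = 29
K (Maxine): max(67, 40, 1) = 67
L (Maxine): max(51, 34, 19) = 51
I (Minnie): min(29, 67, 51) = 29
Root (Maxine): max(86, 69, 29) = 86
Maxine picks the child with the highest value: B (value 86).

B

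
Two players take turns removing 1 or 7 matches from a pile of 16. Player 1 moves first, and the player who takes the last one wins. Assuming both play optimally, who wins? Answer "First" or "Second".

Second

W/L table (W = player to move can force a win):
i:   0  1  2  3  4  5  6  7  8  9 10 11 12 13 14 15 16
     L  W  L  W  L  W  L  W  L  W  L  W  L  W  L  W  L
Position 16 is L, so the second player wins.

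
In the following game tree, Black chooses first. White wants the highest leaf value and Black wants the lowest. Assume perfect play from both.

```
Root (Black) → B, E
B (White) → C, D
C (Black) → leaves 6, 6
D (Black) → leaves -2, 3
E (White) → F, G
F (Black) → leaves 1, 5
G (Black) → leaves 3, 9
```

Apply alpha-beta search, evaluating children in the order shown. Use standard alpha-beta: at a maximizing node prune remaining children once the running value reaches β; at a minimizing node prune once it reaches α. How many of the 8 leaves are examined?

7

C [α=-∞,β=+∞]: v=6
D [α=6,β=+∞]: v=-2 after child 1 ≤ α → α-cutoff, skip 1
B [α=-∞,β=+∞]: v=6
F [α=-∞,β=6]: v=1
G [α=1,β=6]: v=3
E [α=-∞,β=6]: v=3
Root [α=-∞,β=+∞]: v=3
Leaves evaluated: 7 of 8.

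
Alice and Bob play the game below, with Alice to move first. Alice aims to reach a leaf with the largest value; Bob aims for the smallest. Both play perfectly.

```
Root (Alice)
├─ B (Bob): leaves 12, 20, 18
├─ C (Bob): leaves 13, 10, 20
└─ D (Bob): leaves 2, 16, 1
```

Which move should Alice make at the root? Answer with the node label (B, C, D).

B

B (Bob): min(12, 20, 18) = 12
C (Bob): min(13, 10, 20) = 10
D (Bob): min(2, 16, 1) = 1
Root (Alice): max(12, 10, 1) = 12
Alice picks the child with the highest value: B (value 12).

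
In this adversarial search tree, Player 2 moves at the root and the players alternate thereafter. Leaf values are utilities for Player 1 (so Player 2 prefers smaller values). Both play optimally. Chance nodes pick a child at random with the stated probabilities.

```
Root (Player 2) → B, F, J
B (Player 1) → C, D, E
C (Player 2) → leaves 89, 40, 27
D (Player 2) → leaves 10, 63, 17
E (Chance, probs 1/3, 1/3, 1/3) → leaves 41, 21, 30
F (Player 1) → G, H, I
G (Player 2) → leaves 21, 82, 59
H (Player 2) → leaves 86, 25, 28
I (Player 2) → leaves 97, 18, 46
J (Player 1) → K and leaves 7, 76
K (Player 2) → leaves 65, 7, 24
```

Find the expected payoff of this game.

C (Player 2): min(89, 40, 27) = 27
D (Player 2): min(10, 63, 17) = 10
E (Chance): 1/3·41 + 1/3·21 + 1/3·30 = 30.67
B (Player 1): max(27, 10, 30.67) = 30.67
G (Player 2): min(21, 82, 59) = 21
H (Player 2): min(86, 25, 28) = 25
I (Player 2): min(97, 18, 46) = 18
F (Player 1): max(21, 25, 18) = 25
K (Player 2): min(65, 7, 24) = 7
J (Player 1): max(7, 7, 76) = 76
Root (Player 2): min(30.67, 25, 76) = 25

25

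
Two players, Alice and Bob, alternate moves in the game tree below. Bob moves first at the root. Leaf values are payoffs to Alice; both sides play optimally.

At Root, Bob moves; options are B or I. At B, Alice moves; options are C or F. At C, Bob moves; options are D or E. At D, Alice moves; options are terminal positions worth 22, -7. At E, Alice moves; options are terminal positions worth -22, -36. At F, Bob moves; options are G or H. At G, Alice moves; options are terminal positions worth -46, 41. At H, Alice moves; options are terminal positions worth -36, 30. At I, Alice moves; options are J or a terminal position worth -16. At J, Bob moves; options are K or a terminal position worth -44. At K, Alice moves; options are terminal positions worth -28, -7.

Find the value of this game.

D (Alice): max(22, -7) = 22
E (Alice): max(-22, -36) = -22
C (Bob): min(22, -22) = -22
G (Alice): max(-46, 41) = 41
H (Alice): max(-36, 30) = 30
F (Bob): min(41, 30) = 30
B (Alice): max(-22, 30) = 30
K (Alice): max(-28, -7) = -7
J (Bob): min(-7, -44) = -44
I (Alice): max(-44, -16) = -16
Root (Bob): min(30, -16) = -16

-16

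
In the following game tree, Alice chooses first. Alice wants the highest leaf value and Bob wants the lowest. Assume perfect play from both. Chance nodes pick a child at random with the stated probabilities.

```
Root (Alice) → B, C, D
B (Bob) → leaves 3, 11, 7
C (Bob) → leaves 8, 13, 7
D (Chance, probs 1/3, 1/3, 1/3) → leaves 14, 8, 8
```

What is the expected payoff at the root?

10

B (Bob): min(3, 11, 7) = 3
C (Bob): min(8, 13, 7) = 7
D (Chance): 1/3·14 + 1/3·8 + 1/3·8 = 10
Root (Alice): max(3, 7, 10) = 10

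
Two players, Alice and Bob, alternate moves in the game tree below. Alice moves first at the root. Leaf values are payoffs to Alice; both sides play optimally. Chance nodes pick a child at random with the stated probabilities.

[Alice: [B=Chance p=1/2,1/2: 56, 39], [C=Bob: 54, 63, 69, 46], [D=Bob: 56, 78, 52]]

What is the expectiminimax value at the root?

B (Chance): 1/2·56 + 1/2·39 = 47.5
C (Bob): min(54, 63, 69, 46) = 46
D (Bob): min(56, 78, 52) = 52
Root (Alice): max(47.5, 46, 52) = 52

52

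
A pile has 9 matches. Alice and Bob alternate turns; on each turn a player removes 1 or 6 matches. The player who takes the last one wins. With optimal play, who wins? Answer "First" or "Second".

Positions where the player to move wins (W) vs loses (L):
i:   0  1  2  3  4  5  6  7  8  9
     L  W  L  W  L  W  W  L  W  L
Position 9 is L, so the second player wins.

Second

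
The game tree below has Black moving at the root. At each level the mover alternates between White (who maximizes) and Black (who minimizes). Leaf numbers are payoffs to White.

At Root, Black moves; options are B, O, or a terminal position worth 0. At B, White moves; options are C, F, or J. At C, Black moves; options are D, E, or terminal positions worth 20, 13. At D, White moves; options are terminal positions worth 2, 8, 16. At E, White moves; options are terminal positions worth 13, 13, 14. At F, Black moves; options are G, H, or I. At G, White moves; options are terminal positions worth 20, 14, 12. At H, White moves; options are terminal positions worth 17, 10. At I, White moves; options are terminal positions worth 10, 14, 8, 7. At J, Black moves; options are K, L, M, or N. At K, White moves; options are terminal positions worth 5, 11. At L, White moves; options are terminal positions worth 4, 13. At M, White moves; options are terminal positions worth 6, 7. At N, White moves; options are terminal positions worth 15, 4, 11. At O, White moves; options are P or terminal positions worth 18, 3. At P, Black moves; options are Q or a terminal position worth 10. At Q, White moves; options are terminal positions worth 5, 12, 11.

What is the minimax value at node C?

13

D: max(2, 8, 16) = 16
E: max(13, 13, 14) = 14
C: min(16, 14, 20, 13) = 13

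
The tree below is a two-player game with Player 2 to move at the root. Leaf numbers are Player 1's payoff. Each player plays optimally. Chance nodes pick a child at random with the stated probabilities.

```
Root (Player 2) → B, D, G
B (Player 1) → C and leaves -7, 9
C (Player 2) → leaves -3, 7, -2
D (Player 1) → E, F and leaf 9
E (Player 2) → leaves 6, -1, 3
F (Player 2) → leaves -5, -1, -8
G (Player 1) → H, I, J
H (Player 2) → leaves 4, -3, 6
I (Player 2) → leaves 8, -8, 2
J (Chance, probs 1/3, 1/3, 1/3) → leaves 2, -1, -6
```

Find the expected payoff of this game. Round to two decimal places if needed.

-1.67

C (Player 2): min(-3, 7, -2) = -3
B (Player 1): max(-3, -7, 9) = 9
E (Player 2): min(6, -1, 3) = -1
F (Player 2): min(-5, -1, -8) = -8
D (Player 1): max(-1, -8, 9) = 9
H (Player 2): min(4, -3, 6) = -3
I (Player 2): min(8, -8, 2) = -8
J (Chance): 1/3·2 + 1/3·-1 + 1/3·-6 = -1.67
G (Player 1): max(-3, -8, -1.67) = -1.67
Root (Player 2): min(9, 9, -1.67) = -1.67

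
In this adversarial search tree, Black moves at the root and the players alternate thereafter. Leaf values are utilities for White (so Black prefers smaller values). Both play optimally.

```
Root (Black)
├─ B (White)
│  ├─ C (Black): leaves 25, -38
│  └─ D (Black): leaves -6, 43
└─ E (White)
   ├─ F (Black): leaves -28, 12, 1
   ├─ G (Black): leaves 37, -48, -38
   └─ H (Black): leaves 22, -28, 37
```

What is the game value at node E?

-28

F: min(-28, 12, 1) = -28
G: min(37, -48, -38) = -48
H: min(22, -28, 37) = -28
E: max(-28, -48, -28) = -28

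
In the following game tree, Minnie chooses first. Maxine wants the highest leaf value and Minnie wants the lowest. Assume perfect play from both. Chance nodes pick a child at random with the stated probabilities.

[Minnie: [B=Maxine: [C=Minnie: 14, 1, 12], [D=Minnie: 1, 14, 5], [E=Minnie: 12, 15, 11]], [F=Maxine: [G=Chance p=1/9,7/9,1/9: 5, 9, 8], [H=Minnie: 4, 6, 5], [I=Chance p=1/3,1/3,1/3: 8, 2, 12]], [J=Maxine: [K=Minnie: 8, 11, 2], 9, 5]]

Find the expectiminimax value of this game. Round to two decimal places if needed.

C (Minnie): min(14, 1, 12) = 1
D (Minnie): min(1, 14, 5) = 1
E (Minnie): min(12, 15, 11) = 11
B (Maxine): max(1, 1, 11) = 11
G (Chance): 1/9·5 + 7/9·9 + 1/9·8 = 8.44
H (Minnie): min(4, 6, 5) = 4
I (Chance): 1/3·8 + 1/3·2 + 1/3·12 = 7.33
F (Maxine): max(8.44, 4, 7.33) = 8.44
K (Minnie): min(8, 11, 2) = 2
J (Maxine): max(2, 9, 5) = 9
Root (Minnie): min(11, 8.44, 9) = 8.44

8.44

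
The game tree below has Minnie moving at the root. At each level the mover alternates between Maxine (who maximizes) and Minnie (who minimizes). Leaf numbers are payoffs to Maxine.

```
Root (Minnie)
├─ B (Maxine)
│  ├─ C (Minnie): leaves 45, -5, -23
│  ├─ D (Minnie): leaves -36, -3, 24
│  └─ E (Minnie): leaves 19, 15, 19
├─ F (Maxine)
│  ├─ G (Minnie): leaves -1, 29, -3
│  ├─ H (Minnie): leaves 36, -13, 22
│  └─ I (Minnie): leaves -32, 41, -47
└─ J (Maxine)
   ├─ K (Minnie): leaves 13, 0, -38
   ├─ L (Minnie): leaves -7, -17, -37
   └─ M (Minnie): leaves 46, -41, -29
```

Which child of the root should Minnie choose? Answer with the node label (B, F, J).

C (Minnie): min(45, -5, -23) = -23
D (Minnie): min(-36, -3, 24) = -36
E (Minnie): min(19, 15, 19) = 15
B (Maxine): max(-23, -36, 15) = 15
G (Minnie): min(-1, 29, -3) = -3
H (Minnie): min(36, -13, 22) = -13
I (Minnie): min(-32, 41, -47) = -47
F (Maxine): max(-3, -13, -47) = -3
K (Minnie): min(13, 0, -38) = -38
L (Minnie): min(-7, -17, -37) = -37
M (Minnie): min(46, -41, -29) = -41
J (Maxine): max(-38, -37, -41) = -37
Root (Minnie): min(15, -3, -37) = -37
Minnie picks the child with the lowest value: J (value -37).

J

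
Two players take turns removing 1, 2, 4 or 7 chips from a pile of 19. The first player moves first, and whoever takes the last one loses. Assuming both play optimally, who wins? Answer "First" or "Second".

Compute winning (W) and losing (L) positions by backward induction:
i:   0  1  2  3  4  5  6  7  8  9 10 11 12 13 14 15 16 17 18 19
     W  L  W  W  L  W  W  L  W  W  L  W  W  L  W  W  L  W  W  L
Position 19 is L, so the second player wins.

Second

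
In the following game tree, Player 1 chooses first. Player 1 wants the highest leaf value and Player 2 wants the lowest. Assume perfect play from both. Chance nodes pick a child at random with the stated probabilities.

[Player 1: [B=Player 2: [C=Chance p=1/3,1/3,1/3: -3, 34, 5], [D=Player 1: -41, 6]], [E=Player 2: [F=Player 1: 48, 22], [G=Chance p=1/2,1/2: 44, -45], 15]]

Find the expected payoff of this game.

6

C (Chance): 1/3·-3 + 1/3·34 + 1/3·5 = 12
D (Player 1): max(-41, 6) = 6
B (Player 2): min(12, 6) = 6
F (Player 1): max(48, 22) = 48
G (Chance): 1/2·44 + 1/2·-45 = -0.5
E (Player 2): min(48, -0.5, 15) = -0.5
Root (Player 1): max(6, -0.5) = 6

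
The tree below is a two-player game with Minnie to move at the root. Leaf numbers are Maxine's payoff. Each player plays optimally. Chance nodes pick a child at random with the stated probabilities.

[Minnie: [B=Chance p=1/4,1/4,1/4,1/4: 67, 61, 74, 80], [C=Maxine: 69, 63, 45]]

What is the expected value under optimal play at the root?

69

B (Chance): 1/4·67 + 1/4·61 + 1/4·74 + 1/4·80 = 70.5
C (Maxine): max(69, 63, 45) = 69
Root (Minnie): min(70.5, 69) = 69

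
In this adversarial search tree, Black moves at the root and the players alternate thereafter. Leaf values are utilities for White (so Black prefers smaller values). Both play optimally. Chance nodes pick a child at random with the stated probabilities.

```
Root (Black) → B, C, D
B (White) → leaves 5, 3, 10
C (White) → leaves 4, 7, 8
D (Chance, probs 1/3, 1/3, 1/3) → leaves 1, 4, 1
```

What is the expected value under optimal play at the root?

B (White): max(5, 3, 10) = 10
C (White): max(4, 7, 8) = 8
D (Chance): 1/3·1 + 1/3·4 + 1/3·1 = 2
Root (Black): min(10, 8, 2) = 2

2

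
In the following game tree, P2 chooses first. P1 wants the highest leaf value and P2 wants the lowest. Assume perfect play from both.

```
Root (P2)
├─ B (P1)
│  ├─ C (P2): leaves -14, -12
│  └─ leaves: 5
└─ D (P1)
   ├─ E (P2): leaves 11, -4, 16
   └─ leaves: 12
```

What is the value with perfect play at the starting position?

C (P2): min(-14, -12) = -14
B (P1): max(-14, 5) = 5
E (P2): min(11, -4, 16) = -4
D (P1): max(-4, 12) = 12
Root (P2): min(5, 12) = 5

5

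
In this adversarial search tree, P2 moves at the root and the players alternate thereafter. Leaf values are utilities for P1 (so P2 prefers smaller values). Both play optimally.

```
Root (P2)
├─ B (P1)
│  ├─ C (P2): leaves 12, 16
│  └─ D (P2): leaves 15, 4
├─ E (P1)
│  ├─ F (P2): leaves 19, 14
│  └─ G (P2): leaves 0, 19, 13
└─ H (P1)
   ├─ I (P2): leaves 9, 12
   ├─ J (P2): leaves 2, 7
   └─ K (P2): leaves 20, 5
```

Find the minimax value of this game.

9

C (P2): min(12, 16) = 12
D (P2): min(15, 4) = 4
B (P1): max(12, 4) = 12
F (P2): min(19, 14) = 14
G (P2): min(0, 19, 13) = 0
E (P1): max(14, 0) = 14
I (P2): min(9, 12) = 9
J (P2): min(2, 7) = 2
K (P2): min(20, 5) = 5
H (P1): max(9, 2, 5) = 9
Root (P2): min(12, 14, 9) = 9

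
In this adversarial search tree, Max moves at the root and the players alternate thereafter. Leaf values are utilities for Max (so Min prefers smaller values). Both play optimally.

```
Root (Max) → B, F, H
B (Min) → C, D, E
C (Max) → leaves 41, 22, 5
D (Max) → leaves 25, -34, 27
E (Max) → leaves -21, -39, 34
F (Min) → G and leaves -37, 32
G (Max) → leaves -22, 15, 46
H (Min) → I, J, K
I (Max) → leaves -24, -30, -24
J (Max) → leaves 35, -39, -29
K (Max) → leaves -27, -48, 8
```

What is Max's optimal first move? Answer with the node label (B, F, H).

B

C (Max): max(41, 22, 5) = 41
D (Max): max(25, -34, 27) = 27
E (Max): max(-21, -39, 34) = 34
B (Min): min(41, 27, 34) = 27
G (Max): max(-22, 15, 46) = 46
F (Min): min(46, -37, 32) = -37
I (Max): max(-24, -30, -24) = -24
J (Max): max(35, -39, -29) = 35
K (Max): max(-27, -48, 8) = 8
H (Min): min(-24, 35, 8) = -24
Root (Max): max(27, -37, -24) = 27
Max picks the child with the highest value: B (value 27).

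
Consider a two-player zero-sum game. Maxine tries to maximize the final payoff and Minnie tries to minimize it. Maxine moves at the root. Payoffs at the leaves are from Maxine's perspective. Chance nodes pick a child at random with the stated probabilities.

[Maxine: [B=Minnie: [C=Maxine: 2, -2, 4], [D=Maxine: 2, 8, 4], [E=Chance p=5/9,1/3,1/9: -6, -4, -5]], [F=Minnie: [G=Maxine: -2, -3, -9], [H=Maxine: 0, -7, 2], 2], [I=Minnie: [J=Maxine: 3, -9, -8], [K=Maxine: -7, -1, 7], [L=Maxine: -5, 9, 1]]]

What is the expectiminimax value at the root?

C (Maxine): max(2, -2, 4) = 4
D (Maxine): max(2, 8, 4) = 8
E (Chance): 5/9·-6 + 1/3·-4 + 1/9·-5 = -5.22
B (Minnie): min(4, 8, -5.22) = -5.22
G (Maxine): max(-2, -3, -9) = -2
H (Maxine): max(0, -7, 2) = 2
F (Minnie): min(-2, 2, 2) = -2
J (Maxine): max(3, -9, -8) = 3
K (Maxine): max(-7, -1, 7) = 7
L (Maxine): max(-5, 9, 1) = 9
I (Minnie): min(3, 7, 9) = 3
Root (Maxine): max(-5.22, -2, 3) = 3

3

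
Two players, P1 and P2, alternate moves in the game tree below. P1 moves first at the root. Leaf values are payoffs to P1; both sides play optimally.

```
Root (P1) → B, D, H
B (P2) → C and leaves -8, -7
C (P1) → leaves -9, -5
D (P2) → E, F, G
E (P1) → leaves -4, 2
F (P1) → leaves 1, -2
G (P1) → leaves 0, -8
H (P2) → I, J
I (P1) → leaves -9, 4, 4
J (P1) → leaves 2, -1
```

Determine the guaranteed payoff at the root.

2

C (P1): max(-9, -5) = -5
B (P2): min(-5, -8, -7) = -8
E (P1): max(-4, 2) = 2
F (P1): max(1, -2) = 1
G (P1): max(0, -8) = 0
D (P2): min(2, 1, 0) = 0
I (P1): max(-9, 4, 4) = 4
J (P1): max(2, -1) = 2
H (P2): min(4, 2) = 2
Root (P1): max(-8, 0, 2) = 2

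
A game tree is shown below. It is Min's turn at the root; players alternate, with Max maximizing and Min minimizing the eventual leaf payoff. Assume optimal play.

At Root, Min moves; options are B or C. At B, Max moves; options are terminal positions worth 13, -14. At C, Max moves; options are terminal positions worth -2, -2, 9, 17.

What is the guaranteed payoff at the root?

13

B (Max): max(13, -14) = 13
C (Max): max(-2, -2, 9, 17) = 17
Root (Min): min(13, 17) = 13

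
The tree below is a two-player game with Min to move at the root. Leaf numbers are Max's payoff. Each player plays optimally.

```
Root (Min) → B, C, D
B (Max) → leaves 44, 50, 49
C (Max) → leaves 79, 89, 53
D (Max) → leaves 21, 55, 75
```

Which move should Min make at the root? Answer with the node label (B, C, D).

B (Max): max(44, 50, 49) = 50
C (Max): max(79, 89, 53) = 89
D (Max): max(21, 55, 75) = 75
Root (Min): min(50, 89, 75) = 50
Min picks the child with the lowest value: B (value 50).

B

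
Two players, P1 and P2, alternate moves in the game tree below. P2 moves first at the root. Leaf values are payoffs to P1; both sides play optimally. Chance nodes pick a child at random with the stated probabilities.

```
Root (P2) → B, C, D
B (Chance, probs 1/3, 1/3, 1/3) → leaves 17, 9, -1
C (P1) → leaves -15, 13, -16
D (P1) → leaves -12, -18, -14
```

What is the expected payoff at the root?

-12

B (Chance): 1/3·17 + 1/3·9 + 1/3·-1 = 8.33
C (P1): max(-15, 13, -16) = 13
D (P1): max(-12, -18, -14) = -12
Root (P2): min(8.33, 13, -12) = -12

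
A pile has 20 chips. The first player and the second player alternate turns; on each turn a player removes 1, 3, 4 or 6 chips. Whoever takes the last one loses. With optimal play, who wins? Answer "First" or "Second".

Positions where the player to move wins (W) vs loses (L):
i:   0  1  2  3  4  5  6  7  8  9 10 11 12 13 14 15 16 17 18 19 20
     W  L  W  L  W  W  W  W  L  W  L  W  W  W  W  L  W  L  W  W  W
Position 20 is W, so the first player wins.

First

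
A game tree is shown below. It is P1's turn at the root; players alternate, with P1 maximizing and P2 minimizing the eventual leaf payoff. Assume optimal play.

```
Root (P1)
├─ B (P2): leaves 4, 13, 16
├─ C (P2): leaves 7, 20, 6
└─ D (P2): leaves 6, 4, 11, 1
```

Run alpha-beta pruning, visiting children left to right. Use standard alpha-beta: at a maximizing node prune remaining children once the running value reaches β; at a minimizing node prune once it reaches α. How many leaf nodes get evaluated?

7

B [α=-∞,β=+∞]: v=4
C [α=4,β=+∞]: v=6
D [α=6,β=+∞]: v=6 after child 1 ≤ α → α-cutoff, skip 3
Root [α=-∞,β=+∞]: v=6
Leaves evaluated: 7 of 10.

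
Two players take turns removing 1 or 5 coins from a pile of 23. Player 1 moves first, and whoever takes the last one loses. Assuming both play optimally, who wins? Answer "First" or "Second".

W/L table (W = player to move can force a win):
i:   0  1  2  3  4  5  6  7  8  9 10 11 12 13 14 15 16 17 18 19 20 21 22 23
     W  L  W  L  W  L  W  L  W  L  W  L  W  L  W  L  W  L  W  L  W  L  W  L
Position 23 is L, so the second player wins.

Second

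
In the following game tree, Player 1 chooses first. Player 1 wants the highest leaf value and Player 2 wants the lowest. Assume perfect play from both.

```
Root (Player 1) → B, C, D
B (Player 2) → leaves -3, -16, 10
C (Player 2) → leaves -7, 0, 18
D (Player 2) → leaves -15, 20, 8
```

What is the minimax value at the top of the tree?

-7

B (Player 2): min(-3, -16, 10) = -16
C (Player 2): min(-7, 0, 18) = -7
D (Player 2): min(-15, 20, 8) = -15
Root (Player 1): max(-16, -7, -15) = -7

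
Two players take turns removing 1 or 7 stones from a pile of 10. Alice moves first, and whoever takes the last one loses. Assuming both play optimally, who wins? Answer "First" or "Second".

i:   0  1  2  3  4  5  6  7  8  9 10
     W  L  W  L  W  L  W  L  W  L  W
Position 10 is W, so the first player wins.

First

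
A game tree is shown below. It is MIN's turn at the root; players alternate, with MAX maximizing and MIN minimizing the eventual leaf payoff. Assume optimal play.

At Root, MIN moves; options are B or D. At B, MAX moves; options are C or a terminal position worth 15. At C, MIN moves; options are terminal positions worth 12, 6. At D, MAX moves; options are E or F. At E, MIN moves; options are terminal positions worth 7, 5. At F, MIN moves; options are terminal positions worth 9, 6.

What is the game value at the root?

C (MIN): min(12, 6) = 6
B (MAX): max(6, 15) = 15
E (MIN): min(7, 5) = 5
F (MIN): min(9, 6) = 6
D (MAX): max(5, 6) = 6
Root (MIN): min(15, 6) = 6

6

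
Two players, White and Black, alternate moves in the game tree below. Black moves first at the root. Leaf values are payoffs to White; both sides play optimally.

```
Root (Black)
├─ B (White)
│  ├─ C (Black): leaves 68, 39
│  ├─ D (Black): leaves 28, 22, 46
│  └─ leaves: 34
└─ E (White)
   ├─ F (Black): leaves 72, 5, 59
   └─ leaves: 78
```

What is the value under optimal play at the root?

39

C (Black): min(68, 39) = 39
D (Black): min(28, 22, 46) = 22
B (White): max(39, 22, 34) = 39
F (Black): min(72, 5, 59) = 5
E (White): max(5, 78) = 78
Root (Black): min(39, 78) = 39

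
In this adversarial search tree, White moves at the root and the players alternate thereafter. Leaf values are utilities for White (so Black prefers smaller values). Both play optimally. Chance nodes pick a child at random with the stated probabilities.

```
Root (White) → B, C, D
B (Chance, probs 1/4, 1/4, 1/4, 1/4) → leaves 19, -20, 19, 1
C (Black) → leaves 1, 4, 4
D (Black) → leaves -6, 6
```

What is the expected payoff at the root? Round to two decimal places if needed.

4.75

B (Chance): 1/4·19 + 1/4·-20 + 1/4·19 + 1/4·1 = 4.75
C (Black): min(1, 4, 4) = 1
D (Black): min(-6, 6) = -6
Root (White): max(4.75, 1, -6) = 4.75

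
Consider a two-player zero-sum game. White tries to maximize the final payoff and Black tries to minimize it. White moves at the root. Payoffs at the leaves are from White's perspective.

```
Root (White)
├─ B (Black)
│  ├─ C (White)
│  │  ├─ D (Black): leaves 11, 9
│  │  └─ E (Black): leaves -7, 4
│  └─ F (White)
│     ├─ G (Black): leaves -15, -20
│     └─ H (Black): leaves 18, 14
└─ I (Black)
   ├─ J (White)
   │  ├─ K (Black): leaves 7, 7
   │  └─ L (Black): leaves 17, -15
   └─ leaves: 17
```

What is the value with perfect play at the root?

D (Black): min(11, 9) = 9
E (Black): min(-7, 4) = -7
C (White): max(9, -7) = 9
G (Black): min(-15, -20) = -20
H (Black): min(18, 14) = 14
F (White): max(-20, 14) = 14
B (Black): min(9, 14) = 9
K (Black): min(7, 7) = 7
L (Black): min(17, -15) = -15
J (White): max(7, -15) = 7
I (Black): min(7, 17) = 7
Root (White): max(9, 7) = 9

9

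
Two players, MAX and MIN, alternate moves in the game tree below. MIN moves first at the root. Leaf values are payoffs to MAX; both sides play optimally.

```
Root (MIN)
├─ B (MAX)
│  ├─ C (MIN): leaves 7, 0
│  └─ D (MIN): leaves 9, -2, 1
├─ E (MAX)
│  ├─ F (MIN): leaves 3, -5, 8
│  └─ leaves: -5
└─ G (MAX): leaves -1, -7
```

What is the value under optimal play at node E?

F: min(3, -5, 8) = -5
E: max(-5, -5) = -5

-5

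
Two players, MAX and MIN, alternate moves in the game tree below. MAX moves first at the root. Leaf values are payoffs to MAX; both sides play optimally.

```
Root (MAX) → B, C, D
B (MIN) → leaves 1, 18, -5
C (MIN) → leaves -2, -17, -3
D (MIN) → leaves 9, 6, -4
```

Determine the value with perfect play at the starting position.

B (MIN): min(1, 18, -5) = -5
C (MIN): min(-2, -17, -3) = -17
D (MIN): min(9, 6, -4) = -4
Root (MAX): max(-5, -17, -4) = -4

-4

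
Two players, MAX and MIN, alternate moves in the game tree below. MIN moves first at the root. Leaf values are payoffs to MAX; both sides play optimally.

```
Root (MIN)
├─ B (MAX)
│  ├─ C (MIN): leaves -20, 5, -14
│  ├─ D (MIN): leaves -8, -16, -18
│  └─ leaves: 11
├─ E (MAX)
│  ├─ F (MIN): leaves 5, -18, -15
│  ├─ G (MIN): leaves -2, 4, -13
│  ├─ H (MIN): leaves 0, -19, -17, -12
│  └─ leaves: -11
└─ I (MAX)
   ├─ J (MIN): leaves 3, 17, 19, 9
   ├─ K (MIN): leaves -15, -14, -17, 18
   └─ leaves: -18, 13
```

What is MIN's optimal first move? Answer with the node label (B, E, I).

E

C (MIN): min(-20, 5, -14) = -20
D (MIN): min(-8, -16, -18) = -18
B (MAX): max(-20, -18, 11) = 11
F (MIN): min(5, -18, -15) = -18
G (MIN): min(-2, 4, -13) = -13
H (MIN): min(0, -19, -17, -12) = -19
E (MAX): max(-18, -13, -19, -11) = -11
J (MIN): min(3, 17, 19, 9) = 3
K (MIN): min(-15, -14, -17, 18) = -17
I (MAX): max(3, -17, -18, 13) = 13
Root (MIN): min(11, -11, 13) = -11
MIN picks the child with the lowest value: E (value -11).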